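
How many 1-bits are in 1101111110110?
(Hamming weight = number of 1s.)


Counting 1s in 1101111110110

10


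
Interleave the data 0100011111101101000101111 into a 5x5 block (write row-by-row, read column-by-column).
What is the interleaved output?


Matrix:
  01000
  11111
  10110
  10001
  01111
Read columns: 0111011001011010110101011

0111011001011010110101011


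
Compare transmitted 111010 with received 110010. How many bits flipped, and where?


XOR: 001000

1 error(s) at position(s): 2


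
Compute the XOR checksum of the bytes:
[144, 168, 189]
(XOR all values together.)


XOR chain: 144 ^ 168 ^ 189 = 133

133


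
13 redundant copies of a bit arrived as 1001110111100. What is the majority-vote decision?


Ones: 8 out of 13
Threshold: 7

1 (8/13 voted 1)


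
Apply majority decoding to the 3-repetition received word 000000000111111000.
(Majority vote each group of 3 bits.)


Groups: 000, 000, 000, 111, 111, 000
Majority votes: 000110

000110


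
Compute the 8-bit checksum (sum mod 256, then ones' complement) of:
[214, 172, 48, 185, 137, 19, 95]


Sum = 870 mod 256 = 102
Complement = 153

153


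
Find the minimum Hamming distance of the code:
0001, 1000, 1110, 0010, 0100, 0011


Comparing all pairs, minimum distance: 1
Can detect 0 errors, correct 0 errors

1


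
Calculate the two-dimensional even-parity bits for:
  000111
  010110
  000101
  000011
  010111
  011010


Row parities: 110001
Column parities: 011010

Row P: 110001, Col P: 011010, Corner: 1


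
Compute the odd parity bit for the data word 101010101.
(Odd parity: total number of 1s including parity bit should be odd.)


Number of 1s in data: 5
Parity bit: 0

0


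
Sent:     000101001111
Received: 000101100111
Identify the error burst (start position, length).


XOR: 000000101000

Burst at position 6, length 3


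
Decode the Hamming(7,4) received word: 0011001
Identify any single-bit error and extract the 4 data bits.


Syndrome = 0: no error detected

Data: 1001 (no errors)


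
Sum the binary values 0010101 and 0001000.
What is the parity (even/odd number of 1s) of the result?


0010101 = 21
0001000 = 8
Sum = 29 = 11101
1s count = 4

even parity (4 ones in 11101)


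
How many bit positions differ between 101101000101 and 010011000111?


XOR: 111110000010
Count of 1s: 6

6


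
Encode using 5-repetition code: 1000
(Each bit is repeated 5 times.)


Each bit -> 5 copies

11111000000000000000


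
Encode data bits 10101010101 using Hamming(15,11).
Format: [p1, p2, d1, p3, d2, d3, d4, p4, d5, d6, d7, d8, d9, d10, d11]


Parity bits: p1=1, p2=0, p3=1, p4=0

101101001010101


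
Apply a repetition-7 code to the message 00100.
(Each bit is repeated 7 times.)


Each bit -> 7 copies

00000000000000111111100000000000000


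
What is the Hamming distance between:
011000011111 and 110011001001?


XOR: 101011010110
Count of 1s: 7

7


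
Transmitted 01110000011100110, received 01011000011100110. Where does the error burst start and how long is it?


XOR: 00101000000000000

Burst at position 2, length 3


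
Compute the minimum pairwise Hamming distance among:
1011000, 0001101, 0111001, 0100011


Comparing all pairs, minimum distance: 3
Can detect 2 errors, correct 1 errors

3


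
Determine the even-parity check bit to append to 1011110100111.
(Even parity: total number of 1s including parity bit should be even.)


Number of 1s in data: 9
Parity bit: 1

1


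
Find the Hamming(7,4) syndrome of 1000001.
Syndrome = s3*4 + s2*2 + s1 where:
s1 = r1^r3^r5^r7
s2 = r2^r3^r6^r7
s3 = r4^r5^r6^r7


s1=0, s2=1, s3=1

Syndrome = 6 (error at position 6)


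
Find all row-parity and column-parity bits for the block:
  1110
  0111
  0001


Row parities: 111
Column parities: 1000

Row P: 111, Col P: 1000, Corner: 1


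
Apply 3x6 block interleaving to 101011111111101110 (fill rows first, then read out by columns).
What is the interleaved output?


Matrix:
  101011
  111111
  101110
Read columns: 111010111011111110

111010111011111110


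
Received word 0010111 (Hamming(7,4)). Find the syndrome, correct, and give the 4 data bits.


Syndrome = 7: error at position 7

Data: 1110 (corrected bit 7)


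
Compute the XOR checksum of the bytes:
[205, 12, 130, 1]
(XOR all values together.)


XOR chain: 205 ^ 12 ^ 130 ^ 1 = 66

66


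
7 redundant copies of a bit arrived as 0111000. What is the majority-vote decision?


Ones: 3 out of 7
Threshold: 4

0 (3/7 voted 1)


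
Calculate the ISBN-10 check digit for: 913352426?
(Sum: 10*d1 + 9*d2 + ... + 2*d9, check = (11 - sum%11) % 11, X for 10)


Weighted sum: 218
218 mod 11 = 9

Check digit: 2


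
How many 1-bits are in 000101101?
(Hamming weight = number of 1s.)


Counting 1s in 000101101

4


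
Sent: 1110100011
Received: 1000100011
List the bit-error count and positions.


XOR: 0110000000

2 error(s) at position(s): 1, 2


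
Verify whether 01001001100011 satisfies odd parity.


Number of 1s: 6

No, parity error (6 ones)


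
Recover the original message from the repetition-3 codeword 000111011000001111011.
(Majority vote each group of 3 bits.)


Groups: 000, 111, 011, 000, 001, 111, 011
Majority votes: 0110011

0110011


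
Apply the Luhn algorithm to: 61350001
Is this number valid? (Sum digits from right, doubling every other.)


Luhn sum = 16
16 mod 10 = 6

Invalid (Luhn sum mod 10 = 6)


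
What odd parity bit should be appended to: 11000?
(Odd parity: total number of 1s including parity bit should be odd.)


Number of 1s in data: 2
Parity bit: 1

1


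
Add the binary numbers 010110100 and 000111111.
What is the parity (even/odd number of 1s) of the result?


010110100 = 180
000111111 = 63
Sum = 243 = 11110011
1s count = 6

even parity (6 ones in 11110011)


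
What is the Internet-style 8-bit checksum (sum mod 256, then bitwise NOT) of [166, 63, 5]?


Sum = 234 mod 256 = 234
Complement = 21

21


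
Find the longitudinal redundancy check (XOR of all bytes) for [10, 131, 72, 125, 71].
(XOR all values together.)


XOR chain: 10 ^ 131 ^ 72 ^ 125 ^ 71 = 251

251


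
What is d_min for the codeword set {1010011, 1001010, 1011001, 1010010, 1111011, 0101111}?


Comparing all pairs, minimum distance: 1
Can detect 0 errors, correct 0 errors

1


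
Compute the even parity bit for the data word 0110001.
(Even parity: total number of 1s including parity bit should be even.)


Number of 1s in data: 3
Parity bit: 1

1


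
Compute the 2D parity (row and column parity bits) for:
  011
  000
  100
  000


Row parities: 0010
Column parities: 111

Row P: 0010, Col P: 111, Corner: 1


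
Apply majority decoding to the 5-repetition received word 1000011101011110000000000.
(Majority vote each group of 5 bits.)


Groups: 10000, 11101, 01111, 00000, 00000
Majority votes: 01100

01100


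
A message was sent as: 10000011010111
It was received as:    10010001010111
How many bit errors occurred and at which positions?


XOR: 00010010000000

2 error(s) at position(s): 3, 6


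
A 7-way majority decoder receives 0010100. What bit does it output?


Ones: 2 out of 7
Threshold: 4

0 (2/7 voted 1)


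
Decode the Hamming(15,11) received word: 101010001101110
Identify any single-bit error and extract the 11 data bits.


Syndrome = 11: error at position 11

Data: 11001111110 (corrected bit 11)


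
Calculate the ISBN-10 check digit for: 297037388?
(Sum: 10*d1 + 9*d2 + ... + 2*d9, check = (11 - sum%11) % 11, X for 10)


Weighted sum: 262
262 mod 11 = 9

Check digit: 2


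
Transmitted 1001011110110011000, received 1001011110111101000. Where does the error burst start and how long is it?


XOR: 0000000000001110000

Burst at position 12, length 3


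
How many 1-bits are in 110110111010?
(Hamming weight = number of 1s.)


Counting 1s in 110110111010

8


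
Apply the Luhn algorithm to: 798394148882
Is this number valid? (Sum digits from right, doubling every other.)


Luhn sum = 67
67 mod 10 = 7

Invalid (Luhn sum mod 10 = 7)


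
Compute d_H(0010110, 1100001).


XOR: 1110111
Count of 1s: 6

6


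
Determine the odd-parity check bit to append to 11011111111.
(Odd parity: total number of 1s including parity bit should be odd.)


Number of 1s in data: 10
Parity bit: 1

1


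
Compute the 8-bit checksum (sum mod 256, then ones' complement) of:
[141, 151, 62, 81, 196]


Sum = 631 mod 256 = 119
Complement = 136

136


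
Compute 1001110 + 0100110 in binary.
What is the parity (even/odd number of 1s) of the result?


1001110 = 78
0100110 = 38
Sum = 116 = 1110100
1s count = 4

even parity (4 ones in 1110100)


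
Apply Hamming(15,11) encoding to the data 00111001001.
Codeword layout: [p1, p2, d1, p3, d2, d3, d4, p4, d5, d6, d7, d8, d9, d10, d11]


Parity bits: p1=1, p2=1, p3=0, p4=1

110001111001001


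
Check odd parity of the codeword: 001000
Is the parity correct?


Number of 1s: 1

Yes, parity is correct (1 ones)


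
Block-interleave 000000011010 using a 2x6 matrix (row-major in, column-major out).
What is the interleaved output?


Matrix:
  000000
  011010
Read columns: 000101000100

000101000100


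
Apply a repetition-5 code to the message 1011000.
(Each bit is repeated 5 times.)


Each bit -> 5 copies

11111000001111111111000000000000000


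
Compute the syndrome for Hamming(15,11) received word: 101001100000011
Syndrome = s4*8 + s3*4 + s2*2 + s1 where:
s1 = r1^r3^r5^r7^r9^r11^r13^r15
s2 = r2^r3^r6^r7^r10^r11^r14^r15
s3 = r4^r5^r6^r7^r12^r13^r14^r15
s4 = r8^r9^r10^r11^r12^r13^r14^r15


s1=0, s2=1, s3=0, s4=0

Syndrome = 2 (error at position 2)


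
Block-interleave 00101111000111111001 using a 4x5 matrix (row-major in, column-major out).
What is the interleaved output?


Matrix:
  00101
  11100
  01111
  11001
Read columns: 01010111111000101011

01010111111000101011


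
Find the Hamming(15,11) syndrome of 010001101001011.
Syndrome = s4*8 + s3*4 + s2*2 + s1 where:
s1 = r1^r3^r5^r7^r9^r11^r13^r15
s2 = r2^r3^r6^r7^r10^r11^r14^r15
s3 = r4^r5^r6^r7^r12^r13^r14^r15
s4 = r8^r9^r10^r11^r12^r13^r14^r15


s1=1, s2=1, s3=1, s4=0

Syndrome = 7 (error at position 7)


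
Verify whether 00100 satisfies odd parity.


Number of 1s: 1

Yes, parity is correct (1 ones)


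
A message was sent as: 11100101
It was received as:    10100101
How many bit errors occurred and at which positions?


XOR: 01000000

1 error(s) at position(s): 1


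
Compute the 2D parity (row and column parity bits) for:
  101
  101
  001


Row parities: 001
Column parities: 001

Row P: 001, Col P: 001, Corner: 1


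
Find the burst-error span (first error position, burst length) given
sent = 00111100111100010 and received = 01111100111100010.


XOR: 01000000000000000

Burst at position 1, length 1


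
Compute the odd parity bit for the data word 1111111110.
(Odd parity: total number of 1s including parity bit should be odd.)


Number of 1s in data: 9
Parity bit: 0

0


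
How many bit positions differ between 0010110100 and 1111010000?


XOR: 1101100100
Count of 1s: 5

5


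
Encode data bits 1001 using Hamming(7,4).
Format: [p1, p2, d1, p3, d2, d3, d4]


Parity bits: p1=0, p2=0, p3=1

0011001


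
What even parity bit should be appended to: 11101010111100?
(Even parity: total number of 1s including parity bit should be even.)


Number of 1s in data: 9
Parity bit: 1

1


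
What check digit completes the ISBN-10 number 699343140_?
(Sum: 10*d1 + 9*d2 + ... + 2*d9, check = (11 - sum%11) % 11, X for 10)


Weighted sum: 289
289 mod 11 = 3

Check digit: 8


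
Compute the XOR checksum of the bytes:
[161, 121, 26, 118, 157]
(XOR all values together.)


XOR chain: 161 ^ 121 ^ 26 ^ 118 ^ 157 = 41

41


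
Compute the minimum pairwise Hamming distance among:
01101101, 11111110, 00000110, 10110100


Comparing all pairs, minimum distance: 3
Can detect 2 errors, correct 1 errors

3


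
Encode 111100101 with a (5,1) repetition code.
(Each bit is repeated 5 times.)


Each bit -> 5 copies

111111111111111111110000000000111110000011111


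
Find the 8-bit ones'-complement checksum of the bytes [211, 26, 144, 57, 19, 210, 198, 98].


Sum = 963 mod 256 = 195
Complement = 60

60


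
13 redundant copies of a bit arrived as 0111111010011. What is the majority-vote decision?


Ones: 9 out of 13
Threshold: 7

1 (9/13 voted 1)


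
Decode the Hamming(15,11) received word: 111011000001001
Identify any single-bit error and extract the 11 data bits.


Syndrome = 0: no error detected

Data: 11100001001 (no errors)


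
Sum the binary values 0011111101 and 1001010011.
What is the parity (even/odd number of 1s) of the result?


0011111101 = 253
1001010011 = 595
Sum = 848 = 1101010000
1s count = 4

even parity (4 ones in 1101010000)


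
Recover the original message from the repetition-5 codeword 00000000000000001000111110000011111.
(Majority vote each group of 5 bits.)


Groups: 00000, 00000, 00000, 01000, 11111, 00000, 11111
Majority votes: 0000101

0000101


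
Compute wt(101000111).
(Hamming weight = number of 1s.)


Counting 1s in 101000111

5


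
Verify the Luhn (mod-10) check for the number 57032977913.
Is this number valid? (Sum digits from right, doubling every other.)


Luhn sum = 53
53 mod 10 = 3

Invalid (Luhn sum mod 10 = 3)


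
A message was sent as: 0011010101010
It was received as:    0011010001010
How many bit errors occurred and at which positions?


XOR: 0000000100000

1 error(s) at position(s): 7


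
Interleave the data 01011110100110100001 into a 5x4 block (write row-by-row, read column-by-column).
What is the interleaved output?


Matrix:
  0101
  1110
  1001
  1010
  0001
Read columns: 01110110000101010101

01110110000101010101


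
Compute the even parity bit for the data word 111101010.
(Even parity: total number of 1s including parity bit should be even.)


Number of 1s in data: 6
Parity bit: 0

0


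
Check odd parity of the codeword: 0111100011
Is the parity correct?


Number of 1s: 6

No, parity error (6 ones)


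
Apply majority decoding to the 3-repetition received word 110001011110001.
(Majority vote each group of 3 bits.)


Groups: 110, 001, 011, 110, 001
Majority votes: 10110

10110


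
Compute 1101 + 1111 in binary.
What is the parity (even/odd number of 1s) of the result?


1101 = 13
1111 = 15
Sum = 28 = 11100
1s count = 3

odd parity (3 ones in 11100)


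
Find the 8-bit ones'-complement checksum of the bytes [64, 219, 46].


Sum = 329 mod 256 = 73
Complement = 182

182


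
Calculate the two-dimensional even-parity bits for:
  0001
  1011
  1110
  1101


Row parities: 1111
Column parities: 1001

Row P: 1111, Col P: 1001, Corner: 0


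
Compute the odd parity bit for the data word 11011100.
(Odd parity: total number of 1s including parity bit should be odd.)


Number of 1s in data: 5
Parity bit: 0

0


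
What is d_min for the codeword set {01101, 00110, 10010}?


Comparing all pairs, minimum distance: 2
Can detect 1 errors, correct 0 errors

2


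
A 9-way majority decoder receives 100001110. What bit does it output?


Ones: 4 out of 9
Threshold: 5

0 (4/9 voted 1)


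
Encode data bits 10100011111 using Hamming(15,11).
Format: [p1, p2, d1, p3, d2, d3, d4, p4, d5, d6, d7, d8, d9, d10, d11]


Parity bits: p1=0, p2=1, p3=1, p4=1

011101010011111


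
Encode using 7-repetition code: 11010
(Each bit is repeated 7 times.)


Each bit -> 7 copies

11111111111111000000011111110000000


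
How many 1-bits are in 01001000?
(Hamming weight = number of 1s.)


Counting 1s in 01001000

2


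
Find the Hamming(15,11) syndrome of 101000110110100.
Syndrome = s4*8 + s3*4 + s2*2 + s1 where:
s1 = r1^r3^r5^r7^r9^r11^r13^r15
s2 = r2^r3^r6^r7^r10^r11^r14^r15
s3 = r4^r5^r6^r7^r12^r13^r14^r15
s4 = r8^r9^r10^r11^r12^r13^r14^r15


s1=1, s2=0, s3=0, s4=0

Syndrome = 1 (error at position 1)


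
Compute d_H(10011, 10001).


XOR: 00010
Count of 1s: 1

1


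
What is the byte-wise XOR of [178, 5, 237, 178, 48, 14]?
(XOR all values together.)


XOR chain: 178 ^ 5 ^ 237 ^ 178 ^ 48 ^ 14 = 214

214


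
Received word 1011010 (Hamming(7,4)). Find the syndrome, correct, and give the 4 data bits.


Syndrome = 0: no error detected

Data: 1010 (no errors)


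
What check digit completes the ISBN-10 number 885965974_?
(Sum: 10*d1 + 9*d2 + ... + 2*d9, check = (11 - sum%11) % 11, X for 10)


Weighted sum: 381
381 mod 11 = 7

Check digit: 4


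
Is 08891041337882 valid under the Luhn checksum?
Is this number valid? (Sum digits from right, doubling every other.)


Luhn sum = 66
66 mod 10 = 6

Invalid (Luhn sum mod 10 = 6)


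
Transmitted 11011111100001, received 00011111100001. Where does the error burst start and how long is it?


XOR: 11000000000000

Burst at position 0, length 2


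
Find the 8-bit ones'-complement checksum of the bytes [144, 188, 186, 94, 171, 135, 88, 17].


Sum = 1023 mod 256 = 255
Complement = 0

0


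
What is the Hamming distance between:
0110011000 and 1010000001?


XOR: 1100011001
Count of 1s: 5

5


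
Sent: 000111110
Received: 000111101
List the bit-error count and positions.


XOR: 000000011

2 error(s) at position(s): 7, 8


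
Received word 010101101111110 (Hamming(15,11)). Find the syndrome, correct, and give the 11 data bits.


Syndrome = 0: no error detected

Data: 00111111110 (no errors)


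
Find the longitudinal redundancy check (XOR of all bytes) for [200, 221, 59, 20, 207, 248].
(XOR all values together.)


XOR chain: 200 ^ 221 ^ 59 ^ 20 ^ 207 ^ 248 = 13

13


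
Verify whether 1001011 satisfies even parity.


Number of 1s: 4

Yes, parity is correct (4 ones)


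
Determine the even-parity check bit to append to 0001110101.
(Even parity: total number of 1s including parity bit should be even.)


Number of 1s in data: 5
Parity bit: 1

1


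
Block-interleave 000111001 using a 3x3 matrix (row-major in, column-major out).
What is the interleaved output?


Matrix:
  000
  111
  001
Read columns: 010010011

010010011


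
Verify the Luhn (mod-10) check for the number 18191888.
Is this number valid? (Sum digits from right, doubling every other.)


Luhn sum = 46
46 mod 10 = 6

Invalid (Luhn sum mod 10 = 6)


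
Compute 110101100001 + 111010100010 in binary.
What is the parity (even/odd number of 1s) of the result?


110101100001 = 3425
111010100010 = 3746
Sum = 7171 = 1110000000011
1s count = 5

odd parity (5 ones in 1110000000011)


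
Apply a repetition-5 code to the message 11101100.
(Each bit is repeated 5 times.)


Each bit -> 5 copies

1111111111111110000011111111110000000000


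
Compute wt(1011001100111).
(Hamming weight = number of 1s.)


Counting 1s in 1011001100111

8


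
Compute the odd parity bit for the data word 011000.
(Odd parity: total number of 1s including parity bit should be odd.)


Number of 1s in data: 2
Parity bit: 1

1


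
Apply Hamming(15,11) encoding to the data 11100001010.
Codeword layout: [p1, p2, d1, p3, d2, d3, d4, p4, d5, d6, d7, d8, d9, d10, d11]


Parity bits: p1=0, p2=1, p3=0, p4=0

011011000001010


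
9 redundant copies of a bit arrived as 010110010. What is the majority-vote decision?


Ones: 4 out of 9
Threshold: 5

0 (4/9 voted 1)


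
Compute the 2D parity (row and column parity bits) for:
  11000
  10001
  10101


Row parities: 001
Column parities: 11100

Row P: 001, Col P: 11100, Corner: 1


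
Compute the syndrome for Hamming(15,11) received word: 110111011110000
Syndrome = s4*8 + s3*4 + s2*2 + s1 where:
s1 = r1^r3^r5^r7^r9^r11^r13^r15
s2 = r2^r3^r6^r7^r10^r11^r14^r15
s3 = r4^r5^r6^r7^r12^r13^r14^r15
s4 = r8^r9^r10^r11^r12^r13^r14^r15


s1=0, s2=0, s3=1, s4=0

Syndrome = 4 (error at position 4)


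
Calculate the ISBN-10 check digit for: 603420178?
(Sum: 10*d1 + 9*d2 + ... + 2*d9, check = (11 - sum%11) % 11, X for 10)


Weighted sum: 165
165 mod 11 = 0

Check digit: 0


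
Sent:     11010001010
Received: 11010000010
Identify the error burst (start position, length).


XOR: 00000001000

Burst at position 7, length 1


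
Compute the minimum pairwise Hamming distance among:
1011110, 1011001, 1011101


Comparing all pairs, minimum distance: 1
Can detect 0 errors, correct 0 errors

1


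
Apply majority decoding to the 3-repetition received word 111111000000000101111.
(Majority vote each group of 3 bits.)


Groups: 111, 111, 000, 000, 000, 101, 111
Majority votes: 1100011

1100011


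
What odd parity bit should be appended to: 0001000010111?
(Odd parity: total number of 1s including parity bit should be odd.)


Number of 1s in data: 5
Parity bit: 0

0


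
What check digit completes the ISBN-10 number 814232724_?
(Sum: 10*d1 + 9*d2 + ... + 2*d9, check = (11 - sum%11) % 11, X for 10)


Weighted sum: 205
205 mod 11 = 7

Check digit: 4


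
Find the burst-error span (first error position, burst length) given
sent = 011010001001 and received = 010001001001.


XOR: 001011000000

Burst at position 2, length 4


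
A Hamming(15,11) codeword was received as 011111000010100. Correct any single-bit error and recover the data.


Syndrome = 0: no error detected

Data: 11100010100 (no errors)


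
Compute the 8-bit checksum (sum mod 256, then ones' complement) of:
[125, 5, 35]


Sum = 165 mod 256 = 165
Complement = 90

90


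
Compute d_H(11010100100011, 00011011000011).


XOR: 11001111100000
Count of 1s: 7

7


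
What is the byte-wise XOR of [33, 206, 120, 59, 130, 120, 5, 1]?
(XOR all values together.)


XOR chain: 33 ^ 206 ^ 120 ^ 59 ^ 130 ^ 120 ^ 5 ^ 1 = 82

82


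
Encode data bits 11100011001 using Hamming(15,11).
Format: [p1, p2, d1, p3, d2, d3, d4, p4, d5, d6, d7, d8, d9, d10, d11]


Parity bits: p1=0, p2=0, p3=0, p4=1

001011010011001


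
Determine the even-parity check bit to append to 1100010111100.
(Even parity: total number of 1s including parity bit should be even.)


Number of 1s in data: 7
Parity bit: 1

1


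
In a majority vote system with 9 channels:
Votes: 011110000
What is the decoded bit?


Ones: 4 out of 9
Threshold: 5

0 (4/9 voted 1)


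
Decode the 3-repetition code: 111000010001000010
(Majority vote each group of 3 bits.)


Groups: 111, 000, 010, 001, 000, 010
Majority votes: 100000

100000


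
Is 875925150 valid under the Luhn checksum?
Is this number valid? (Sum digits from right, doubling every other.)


Luhn sum = 32
32 mod 10 = 2

Invalid (Luhn sum mod 10 = 2)


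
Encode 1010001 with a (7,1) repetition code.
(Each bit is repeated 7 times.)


Each bit -> 7 copies

1111111000000011111110000000000000000000001111111


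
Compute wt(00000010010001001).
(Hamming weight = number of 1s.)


Counting 1s in 00000010010001001

4


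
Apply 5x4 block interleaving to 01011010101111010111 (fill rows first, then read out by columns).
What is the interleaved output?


Matrix:
  0101
  1010
  1011
  1101
  0111
Read columns: 01110100110110110111

01110100110110110111


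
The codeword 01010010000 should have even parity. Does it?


Number of 1s: 3

No, parity error (3 ones)


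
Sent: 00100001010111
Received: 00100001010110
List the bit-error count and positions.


XOR: 00000000000001

1 error(s) at position(s): 13


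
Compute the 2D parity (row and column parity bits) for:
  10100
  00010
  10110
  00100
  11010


Row parities: 01111
Column parities: 11110

Row P: 01111, Col P: 11110, Corner: 0


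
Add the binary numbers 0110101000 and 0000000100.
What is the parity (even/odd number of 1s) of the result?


0110101000 = 424
0000000100 = 4
Sum = 428 = 110101100
1s count = 5

odd parity (5 ones in 110101100)


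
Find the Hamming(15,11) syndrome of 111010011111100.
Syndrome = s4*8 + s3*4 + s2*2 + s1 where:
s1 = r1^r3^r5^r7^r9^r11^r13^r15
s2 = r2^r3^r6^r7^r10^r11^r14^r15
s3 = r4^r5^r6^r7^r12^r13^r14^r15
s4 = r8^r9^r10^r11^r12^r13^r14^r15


s1=0, s2=0, s3=1, s4=0

Syndrome = 4 (error at position 4)


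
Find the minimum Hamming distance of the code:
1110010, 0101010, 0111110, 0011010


Comparing all pairs, minimum distance: 2
Can detect 1 errors, correct 0 errors

2


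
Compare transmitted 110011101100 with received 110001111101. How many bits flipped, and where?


XOR: 000010010001

3 error(s) at position(s): 4, 7, 11


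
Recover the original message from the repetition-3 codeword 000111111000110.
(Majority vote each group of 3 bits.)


Groups: 000, 111, 111, 000, 110
Majority votes: 01101

01101


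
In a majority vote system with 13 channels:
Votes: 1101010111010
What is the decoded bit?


Ones: 8 out of 13
Threshold: 7

1 (8/13 voted 1)


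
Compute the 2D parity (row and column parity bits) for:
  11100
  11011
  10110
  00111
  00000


Row parities: 10110
Column parities: 10110

Row P: 10110, Col P: 10110, Corner: 1


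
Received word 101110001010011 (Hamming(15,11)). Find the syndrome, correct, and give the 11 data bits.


Syndrome = 0: no error detected

Data: 11001010011 (no errors)


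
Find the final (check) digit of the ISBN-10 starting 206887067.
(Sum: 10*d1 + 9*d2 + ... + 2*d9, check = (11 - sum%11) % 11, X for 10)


Weighted sum: 239
239 mod 11 = 8

Check digit: 3


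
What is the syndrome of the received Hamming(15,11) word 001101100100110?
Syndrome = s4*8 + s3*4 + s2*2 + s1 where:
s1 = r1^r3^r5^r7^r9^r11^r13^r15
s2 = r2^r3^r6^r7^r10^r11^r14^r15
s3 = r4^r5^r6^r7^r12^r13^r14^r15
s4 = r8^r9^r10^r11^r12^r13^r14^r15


s1=1, s2=1, s3=1, s4=1

Syndrome = 15 (error at position 15)


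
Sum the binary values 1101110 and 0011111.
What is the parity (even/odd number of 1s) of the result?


1101110 = 110
0011111 = 31
Sum = 141 = 10001101
1s count = 4

even parity (4 ones in 10001101)


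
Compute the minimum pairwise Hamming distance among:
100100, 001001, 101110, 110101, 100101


Comparing all pairs, minimum distance: 1
Can detect 0 errors, correct 0 errors

1


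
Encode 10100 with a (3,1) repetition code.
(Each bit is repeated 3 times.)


Each bit -> 3 copies

111000111000000


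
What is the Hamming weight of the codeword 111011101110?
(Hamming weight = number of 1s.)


Counting 1s in 111011101110

9


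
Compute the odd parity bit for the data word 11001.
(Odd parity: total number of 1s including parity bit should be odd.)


Number of 1s in data: 3
Parity bit: 0

0


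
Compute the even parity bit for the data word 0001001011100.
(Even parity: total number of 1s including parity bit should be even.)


Number of 1s in data: 5
Parity bit: 1

1


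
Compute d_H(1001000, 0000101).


XOR: 1001101
Count of 1s: 4

4


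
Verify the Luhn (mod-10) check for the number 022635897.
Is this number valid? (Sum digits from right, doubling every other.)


Luhn sum = 37
37 mod 10 = 7

Invalid (Luhn sum mod 10 = 7)


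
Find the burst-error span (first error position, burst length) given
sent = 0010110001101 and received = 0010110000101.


XOR: 0000000001000

Burst at position 9, length 1


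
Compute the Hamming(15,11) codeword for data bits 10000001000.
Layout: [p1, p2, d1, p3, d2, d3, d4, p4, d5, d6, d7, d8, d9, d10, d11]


Parity bits: p1=1, p2=1, p3=1, p4=1

111100010001000


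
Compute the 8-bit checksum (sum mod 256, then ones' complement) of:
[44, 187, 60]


Sum = 291 mod 256 = 35
Complement = 220

220


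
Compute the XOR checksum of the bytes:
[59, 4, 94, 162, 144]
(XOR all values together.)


XOR chain: 59 ^ 4 ^ 94 ^ 162 ^ 144 = 83

83


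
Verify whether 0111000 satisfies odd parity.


Number of 1s: 3

Yes, parity is correct (3 ones)


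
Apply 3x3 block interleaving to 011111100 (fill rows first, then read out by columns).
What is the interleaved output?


Matrix:
  011
  111
  100
Read columns: 011110110

011110110


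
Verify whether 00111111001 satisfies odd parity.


Number of 1s: 7

Yes, parity is correct (7 ones)


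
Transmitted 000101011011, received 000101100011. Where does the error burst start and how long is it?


XOR: 000000111000

Burst at position 6, length 3


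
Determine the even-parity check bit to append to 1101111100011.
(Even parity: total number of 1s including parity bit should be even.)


Number of 1s in data: 9
Parity bit: 1

1


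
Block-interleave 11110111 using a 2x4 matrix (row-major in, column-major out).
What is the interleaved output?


Matrix:
  1111
  0111
Read columns: 10111111

10111111


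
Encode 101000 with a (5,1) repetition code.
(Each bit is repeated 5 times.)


Each bit -> 5 copies

111110000011111000000000000000


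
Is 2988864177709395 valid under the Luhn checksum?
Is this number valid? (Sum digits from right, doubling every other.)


Luhn sum = 93
93 mod 10 = 3

Invalid (Luhn sum mod 10 = 3)


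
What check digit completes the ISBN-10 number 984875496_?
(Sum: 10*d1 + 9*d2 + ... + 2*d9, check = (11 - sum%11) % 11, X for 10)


Weighted sum: 372
372 mod 11 = 9

Check digit: 2


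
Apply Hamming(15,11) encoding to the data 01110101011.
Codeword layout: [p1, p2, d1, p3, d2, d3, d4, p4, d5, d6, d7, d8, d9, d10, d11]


Parity bits: p1=1, p2=1, p3=0, p4=0

110011100101011


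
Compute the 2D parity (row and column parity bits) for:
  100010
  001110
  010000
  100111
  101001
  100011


Row parities: 011011
Column parities: 010001

Row P: 011011, Col P: 010001, Corner: 0


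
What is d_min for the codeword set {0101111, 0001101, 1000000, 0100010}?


Comparing all pairs, minimum distance: 2
Can detect 1 errors, correct 0 errors

2


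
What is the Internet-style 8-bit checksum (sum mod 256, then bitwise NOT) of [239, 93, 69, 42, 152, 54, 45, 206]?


Sum = 900 mod 256 = 132
Complement = 123

123


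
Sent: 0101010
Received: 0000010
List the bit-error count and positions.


XOR: 0101000

2 error(s) at position(s): 1, 3


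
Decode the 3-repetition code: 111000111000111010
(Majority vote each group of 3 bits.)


Groups: 111, 000, 111, 000, 111, 010
Majority votes: 101010

101010


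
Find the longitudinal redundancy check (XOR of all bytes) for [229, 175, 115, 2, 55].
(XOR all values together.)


XOR chain: 229 ^ 175 ^ 115 ^ 2 ^ 55 = 12

12


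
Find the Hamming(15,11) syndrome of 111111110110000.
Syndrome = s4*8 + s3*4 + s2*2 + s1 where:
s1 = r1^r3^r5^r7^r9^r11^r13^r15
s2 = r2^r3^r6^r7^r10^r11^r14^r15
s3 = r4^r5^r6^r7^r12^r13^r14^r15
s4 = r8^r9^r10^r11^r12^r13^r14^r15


s1=1, s2=0, s3=0, s4=1

Syndrome = 9 (error at position 9)


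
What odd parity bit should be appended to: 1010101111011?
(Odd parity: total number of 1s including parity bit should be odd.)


Number of 1s in data: 9
Parity bit: 0

0


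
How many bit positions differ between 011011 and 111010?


XOR: 100001
Count of 1s: 2

2


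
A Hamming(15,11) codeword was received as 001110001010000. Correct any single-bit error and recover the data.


Syndrome = 0: no error detected

Data: 11001010000 (no errors)


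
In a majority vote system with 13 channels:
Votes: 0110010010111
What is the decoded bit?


Ones: 7 out of 13
Threshold: 7

1 (7/13 voted 1)


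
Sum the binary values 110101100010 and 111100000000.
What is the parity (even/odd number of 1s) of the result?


110101100010 = 3426
111100000000 = 3840
Sum = 7266 = 1110001100010
1s count = 6

even parity (6 ones in 1110001100010)


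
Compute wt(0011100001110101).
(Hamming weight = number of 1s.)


Counting 1s in 0011100001110101

8


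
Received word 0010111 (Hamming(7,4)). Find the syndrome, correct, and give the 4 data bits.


Syndrome = 7: error at position 7

Data: 1110 (corrected bit 7)


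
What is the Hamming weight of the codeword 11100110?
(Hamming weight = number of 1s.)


Counting 1s in 11100110

5


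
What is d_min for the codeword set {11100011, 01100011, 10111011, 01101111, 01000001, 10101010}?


Comparing all pairs, minimum distance: 1
Can detect 0 errors, correct 0 errors

1


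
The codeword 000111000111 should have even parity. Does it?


Number of 1s: 6

Yes, parity is correct (6 ones)


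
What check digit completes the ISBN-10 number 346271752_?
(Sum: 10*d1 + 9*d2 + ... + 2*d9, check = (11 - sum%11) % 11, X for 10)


Weighted sum: 222
222 mod 11 = 2

Check digit: 9


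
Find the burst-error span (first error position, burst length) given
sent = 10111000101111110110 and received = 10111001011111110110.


XOR: 00000001110000000000

Burst at position 7, length 3


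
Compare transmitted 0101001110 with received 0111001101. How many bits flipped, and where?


XOR: 0010000011

3 error(s) at position(s): 2, 8, 9


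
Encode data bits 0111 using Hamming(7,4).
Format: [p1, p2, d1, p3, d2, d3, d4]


Parity bits: p1=0, p2=0, p3=1

0001111


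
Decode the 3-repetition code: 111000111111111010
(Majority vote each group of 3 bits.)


Groups: 111, 000, 111, 111, 111, 010
Majority votes: 101110

101110


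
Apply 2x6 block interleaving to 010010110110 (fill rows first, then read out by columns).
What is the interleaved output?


Matrix:
  010010
  110110
Read columns: 011100011100

011100011100


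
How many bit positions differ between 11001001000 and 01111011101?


XOR: 10110010101
Count of 1s: 6

6


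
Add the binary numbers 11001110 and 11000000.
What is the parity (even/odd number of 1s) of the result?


11001110 = 206
11000000 = 192
Sum = 398 = 110001110
1s count = 5

odd parity (5 ones in 110001110)


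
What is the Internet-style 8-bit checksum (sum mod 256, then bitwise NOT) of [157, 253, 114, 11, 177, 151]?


Sum = 863 mod 256 = 95
Complement = 160

160


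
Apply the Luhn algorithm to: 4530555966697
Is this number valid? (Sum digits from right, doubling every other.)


Luhn sum = 59
59 mod 10 = 9

Invalid (Luhn sum mod 10 = 9)


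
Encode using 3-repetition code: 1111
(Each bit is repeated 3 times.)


Each bit -> 3 copies

111111111111


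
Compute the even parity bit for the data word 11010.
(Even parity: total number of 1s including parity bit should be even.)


Number of 1s in data: 3
Parity bit: 1

1


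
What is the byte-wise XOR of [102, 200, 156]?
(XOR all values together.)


XOR chain: 102 ^ 200 ^ 156 = 50

50


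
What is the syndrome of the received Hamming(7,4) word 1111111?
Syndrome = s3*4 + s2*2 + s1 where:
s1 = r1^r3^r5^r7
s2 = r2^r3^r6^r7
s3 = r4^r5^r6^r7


s1=0, s2=0, s3=0

Syndrome = 0 (no error)


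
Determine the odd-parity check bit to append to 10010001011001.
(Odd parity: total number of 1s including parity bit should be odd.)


Number of 1s in data: 6
Parity bit: 1

1


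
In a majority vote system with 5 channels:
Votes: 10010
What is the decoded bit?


Ones: 2 out of 5
Threshold: 3

0 (2/5 voted 1)


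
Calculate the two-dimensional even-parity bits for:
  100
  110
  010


Row parities: 101
Column parities: 000

Row P: 101, Col P: 000, Corner: 0


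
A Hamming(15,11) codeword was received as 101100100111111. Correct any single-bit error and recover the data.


Syndrome = 0: no error detected

Data: 10010111111 (no errors)


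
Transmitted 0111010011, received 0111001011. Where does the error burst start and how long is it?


XOR: 0000011000

Burst at position 5, length 2


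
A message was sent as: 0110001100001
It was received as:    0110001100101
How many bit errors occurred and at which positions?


XOR: 0000000000100

1 error(s) at position(s): 10


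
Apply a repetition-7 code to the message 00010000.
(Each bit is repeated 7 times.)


Each bit -> 7 copies

00000000000000000000011111110000000000000000000000000000


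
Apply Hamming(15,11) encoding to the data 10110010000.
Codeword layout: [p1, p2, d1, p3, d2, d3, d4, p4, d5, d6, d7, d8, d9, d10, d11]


Parity bits: p1=1, p2=0, p3=0, p4=1

101001110010000


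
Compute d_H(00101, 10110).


XOR: 10011
Count of 1s: 3

3


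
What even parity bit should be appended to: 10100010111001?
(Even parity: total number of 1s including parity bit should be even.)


Number of 1s in data: 7
Parity bit: 1

1


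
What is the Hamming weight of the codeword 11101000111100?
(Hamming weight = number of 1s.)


Counting 1s in 11101000111100

8


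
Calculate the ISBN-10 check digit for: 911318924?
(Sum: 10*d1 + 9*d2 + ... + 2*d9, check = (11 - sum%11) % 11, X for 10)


Weighted sum: 224
224 mod 11 = 4

Check digit: 7


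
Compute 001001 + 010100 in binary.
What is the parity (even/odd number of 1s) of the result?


001001 = 9
010100 = 20
Sum = 29 = 11101
1s count = 4

even parity (4 ones in 11101)


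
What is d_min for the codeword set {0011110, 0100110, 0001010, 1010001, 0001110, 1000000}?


Comparing all pairs, minimum distance: 1
Can detect 0 errors, correct 0 errors

1


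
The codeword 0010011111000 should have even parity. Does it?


Number of 1s: 6

Yes, parity is correct (6 ones)


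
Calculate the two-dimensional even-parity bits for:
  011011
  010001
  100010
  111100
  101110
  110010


Row parities: 000001
Column parities: 001000

Row P: 000001, Col P: 001000, Corner: 1


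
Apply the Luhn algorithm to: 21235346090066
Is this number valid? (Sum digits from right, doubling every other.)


Luhn sum = 48
48 mod 10 = 8

Invalid (Luhn sum mod 10 = 8)


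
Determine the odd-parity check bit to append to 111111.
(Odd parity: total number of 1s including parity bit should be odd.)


Number of 1s in data: 6
Parity bit: 1

1


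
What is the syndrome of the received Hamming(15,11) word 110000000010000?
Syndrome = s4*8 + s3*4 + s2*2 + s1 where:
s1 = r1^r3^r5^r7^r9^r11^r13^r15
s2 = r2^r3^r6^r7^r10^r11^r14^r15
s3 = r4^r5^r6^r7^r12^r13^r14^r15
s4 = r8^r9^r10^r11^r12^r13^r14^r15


s1=0, s2=0, s3=0, s4=1

Syndrome = 8 (error at position 8)


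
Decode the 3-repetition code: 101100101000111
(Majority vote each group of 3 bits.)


Groups: 101, 100, 101, 000, 111
Majority votes: 10101

10101


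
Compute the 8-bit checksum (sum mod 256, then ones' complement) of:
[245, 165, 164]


Sum = 574 mod 256 = 62
Complement = 193

193


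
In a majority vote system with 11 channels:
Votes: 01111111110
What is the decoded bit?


Ones: 9 out of 11
Threshold: 6

1 (9/11 voted 1)


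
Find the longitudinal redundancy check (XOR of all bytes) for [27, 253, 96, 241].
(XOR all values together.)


XOR chain: 27 ^ 253 ^ 96 ^ 241 = 119

119


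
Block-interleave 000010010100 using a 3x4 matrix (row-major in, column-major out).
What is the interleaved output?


Matrix:
  0000
  1001
  0100
Read columns: 010001000010

010001000010


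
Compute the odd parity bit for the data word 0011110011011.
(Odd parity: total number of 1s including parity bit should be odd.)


Number of 1s in data: 8
Parity bit: 1

1


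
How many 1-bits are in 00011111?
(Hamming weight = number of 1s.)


Counting 1s in 00011111

5


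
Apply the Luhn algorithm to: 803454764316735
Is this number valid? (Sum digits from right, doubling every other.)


Luhn sum = 74
74 mod 10 = 4

Invalid (Luhn sum mod 10 = 4)


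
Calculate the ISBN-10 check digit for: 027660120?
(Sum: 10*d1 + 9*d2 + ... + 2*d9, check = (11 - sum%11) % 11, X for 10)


Weighted sum: 162
162 mod 11 = 8

Check digit: 3
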